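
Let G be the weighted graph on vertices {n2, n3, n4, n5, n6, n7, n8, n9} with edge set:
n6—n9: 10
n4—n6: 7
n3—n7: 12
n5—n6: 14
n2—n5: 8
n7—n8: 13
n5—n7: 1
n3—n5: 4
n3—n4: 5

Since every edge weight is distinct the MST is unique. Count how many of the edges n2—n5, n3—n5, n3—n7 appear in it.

2

Sort edges by weight, then run Kruskal:
n5—n7 (1): add — endpoints in different components.
n3—n5 (4): add — endpoints in different components.
n3—n4 (5): add — endpoints in different components.
n4—n6 (7): add — endpoints in different components.
n2—n5 (8): add — endpoints in different components.
n6—n9 (10): add — endpoints in different components.
n3—n7 (12): skip — n3 and n7 already connected.
n7—n8 (13): add — endpoints in different components.
MST edge set: {n5—n7, n3—n5, n3—n4, n4—n6, n2—n5, n6—n9, n7—n8}.
Of the listed edges, {n2—n5, n3—n5} are in the MST → 2.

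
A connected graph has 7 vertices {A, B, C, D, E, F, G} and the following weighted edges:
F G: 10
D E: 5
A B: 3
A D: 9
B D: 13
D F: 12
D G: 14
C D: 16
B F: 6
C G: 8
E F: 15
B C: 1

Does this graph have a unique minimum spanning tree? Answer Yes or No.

Yes

Sort edges by weight, then run Kruskal:
B C (1): add. Components now {A} {B,C} {D} {E} {F} {G}
A B (3): add. Components now {A,B,C} {D} {E} {F} {G}
D E (5): add. Components now {A,B,C} {D,E} {F} {G}
B F (6): add. Components now {A,B,C,F} {D,E} {G}
C G (8): add. Components now {A,B,C,F,G} {D,E}
A D (9): add. Components now {A,B,C,D,E,F,G}
Every non-tree edge has weight strictly greater than the heaviest edge on the tree path between its endpoints, so the MST is unique.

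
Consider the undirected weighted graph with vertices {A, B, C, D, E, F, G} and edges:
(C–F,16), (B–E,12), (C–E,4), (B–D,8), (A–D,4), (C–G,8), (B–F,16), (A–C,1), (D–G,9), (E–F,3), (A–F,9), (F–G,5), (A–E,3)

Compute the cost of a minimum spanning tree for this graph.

24

Kruskal's algorithm — process edges by increasing weight (ties by edge label):
A–C (1): add. Components now {A,C} {B} {D} {E} {F} {G}
A–E (3): add. Components now {A,C,E} {B} {D} {F} {G}
E–F (3): add. Components now {A,C,E,F} {B} {D} {G}
A–D (4): add. Components now {A,C,D,E,F} {B} {G}
C–E (4): skip — C and E already connected.
F–G (5): add. Components now {A,C,D,E,F,G} {B}
B–D (8): add. Components now {A,B,C,D,E,F,G}
MST edges: A–C, A–E, E–F, A–D, F–G, B–D; total weight 1+3+3+4+5+8 = 24.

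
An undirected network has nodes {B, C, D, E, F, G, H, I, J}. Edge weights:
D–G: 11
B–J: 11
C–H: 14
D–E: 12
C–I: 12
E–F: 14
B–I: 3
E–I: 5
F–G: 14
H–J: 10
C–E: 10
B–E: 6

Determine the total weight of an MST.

76

Prim's algorithm from B:
Step 1: frontier [B–I 3, B–E 6, B–J 11] → take B–I (3); add I.
Step 2: frontier [B–E 6, B–J 11, E–I 5, C–I 12] → take E–I (5); add E.
Step 3: frontier [B–J 11, C–E 10, D–E 12, E–F 14, C–I 12] → take C–E (10); add C.
Step 4: frontier [B–J 11, C–H 14, D–E 12, E–F 14] → take B–J (11); add J.
Step 5: frontier [C–H 14, D–E 12, E–F 14, H–J 10] → take H–J (10); add H.
Step 6: frontier [D–E 12, E–F 14] → take D–E (12); add D.
Step 7: frontier [D–G 11, E–F 14] → take D–G (11); add G.
Step 8: frontier [E–F 14, F–G 14] → take E–F (14); add F.
MST edges: B–I, E–I, C–E, B–J, H–J, D–E, D–G, E–F; total weight 3+5+10+11+10+12+11+14 = 76.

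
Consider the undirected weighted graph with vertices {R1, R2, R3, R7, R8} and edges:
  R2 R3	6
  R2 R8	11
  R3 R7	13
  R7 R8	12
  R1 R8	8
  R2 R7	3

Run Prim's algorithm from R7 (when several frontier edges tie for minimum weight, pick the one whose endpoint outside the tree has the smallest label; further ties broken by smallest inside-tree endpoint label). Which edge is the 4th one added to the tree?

R1-R8

Prim, starting at R7.
Step 1: frontier [R2 R7 3, R7 R8 12, R3 R7 13] → take R2 R7 (3); add R2.
Step 2: frontier [R2 R3 6, R2 R8 11, R7 R8 12, R3 R7 13] → take R2 R3 (6); add R3.
Step 3: frontier [R2 R8 11, R7 R8 12] → take R2 R8 (11); add R8.
Step 4: frontier [R1 R8 8] → take R1 R8 (8); add R1.
The 4th edge added is R1 R8.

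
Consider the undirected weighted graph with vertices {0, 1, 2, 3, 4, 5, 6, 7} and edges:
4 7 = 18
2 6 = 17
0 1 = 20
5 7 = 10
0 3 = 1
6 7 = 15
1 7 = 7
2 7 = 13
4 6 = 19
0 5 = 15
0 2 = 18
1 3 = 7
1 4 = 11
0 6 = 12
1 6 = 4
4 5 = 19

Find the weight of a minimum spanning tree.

Prim, starting at 7.
Step 1: cheapest edge leaving the tree is 1 7 (7); add 1.
Step 2: cheapest edge leaving the tree is 1 6 (4); add 6.
Step 3: cheapest edge leaving the tree is 1 3 (7); add 3.
Step 4: cheapest edge leaving the tree is 0 3 (1); add 0.
Step 5: cheapest edge leaving the tree is 5 7 (10); add 5.
Step 6: cheapest edge leaving the tree is 1 4 (11); add 4.
Step 7: cheapest edge leaving the tree is 2 7 (13); add 2.
MST edges: 1 7, 1 6, 1 3, 0 3, 5 7, 1 4, 2 7; total weight 7+4+7+1+10+11+13 = 53.

53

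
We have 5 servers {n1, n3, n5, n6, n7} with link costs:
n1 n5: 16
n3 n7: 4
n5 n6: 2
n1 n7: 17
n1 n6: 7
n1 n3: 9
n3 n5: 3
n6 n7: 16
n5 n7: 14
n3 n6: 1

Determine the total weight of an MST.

Prim, starting at n1.
Step 1: cheapest edge leaving the tree is n1 n6 (7); add n6.
Step 2: cheapest edge leaving the tree is n3 n6 (1); add n3.
Step 3: cheapest edge leaving the tree is n5 n6 (2); add n5.
Step 4: cheapest edge leaving the tree is n3 n7 (4); add n7.
MST edges: n1 n6, n3 n6, n5 n6, n3 n7; total weight 7+1+2+4 = 14.

14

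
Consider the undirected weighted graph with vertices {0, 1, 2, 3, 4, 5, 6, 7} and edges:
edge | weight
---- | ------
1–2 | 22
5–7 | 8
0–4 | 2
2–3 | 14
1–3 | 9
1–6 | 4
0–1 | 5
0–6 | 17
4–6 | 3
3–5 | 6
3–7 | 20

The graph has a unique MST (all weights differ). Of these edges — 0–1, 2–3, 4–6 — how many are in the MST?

2

Sort edges by weight, then run Kruskal:
0–4 (2): add — endpoints in different components.
4–6 (3): add — endpoints in different components.
1–6 (4): add — endpoints in different components.
0–1 (5): skip — 0 and 1 already connected.
3–5 (6): add — endpoints in different components.
5–7 (8): add — endpoints in different components.
1–3 (9): add — endpoints in different components.
2–3 (14): add — endpoints in different components.
MST edge set: {0–4, 4–6, 1–6, 3–5, 5–7, 1–3, 2–3}.
Of the listed edges, {2–3, 4–6} are in the MST → 2.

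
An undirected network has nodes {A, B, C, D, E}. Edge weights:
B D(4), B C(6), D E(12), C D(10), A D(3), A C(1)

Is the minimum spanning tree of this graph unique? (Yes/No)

Yes

Kruskal's algorithm — process edges by increasing weight (ties by edge label):
A C (1): add. Components now {A,C} {B} {D} {E}
A D (3): add. Components now {A,C,D} {B} {E}
B D (4): add. Components now {A,B,C,D} {E}
B C (6): skip — B and C already connected.
C D (10): skip — C and D already connected.
D E (12): add. Components now {A,B,C,D,E}
Every non-tree edge has weight strictly greater than the heaviest edge on the tree path between its endpoints, so the MST is unique.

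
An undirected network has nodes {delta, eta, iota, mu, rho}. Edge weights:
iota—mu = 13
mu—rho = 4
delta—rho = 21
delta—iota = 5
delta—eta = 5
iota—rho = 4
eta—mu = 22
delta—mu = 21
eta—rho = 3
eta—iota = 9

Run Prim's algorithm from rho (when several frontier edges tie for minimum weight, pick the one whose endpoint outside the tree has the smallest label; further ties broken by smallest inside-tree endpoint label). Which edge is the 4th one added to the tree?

Prim's algorithm from rho:
Step 1: frontier [eta—rho 3, iota—rho 4, mu—rho 4, delta—rho 21] → take eta—rho (3); add eta.
Step 2: frontier [delta—eta 5, eta—iota 9, eta—mu 22, iota—rho 4, mu—rho 4, delta—rho 21] → take iota—rho (4); add iota.
Step 3: frontier [delta—eta 5, eta—mu 22, delta—iota 5, iota—mu 13, mu—rho 4, delta—rho 21] → take mu—rho (4); add mu.
Step 4: frontier [delta—eta 5, delta—iota 5, delta—mu 21, delta—rho 21] → take delta—eta (5); add delta.
The 4th edge added is delta—eta.

delta-eta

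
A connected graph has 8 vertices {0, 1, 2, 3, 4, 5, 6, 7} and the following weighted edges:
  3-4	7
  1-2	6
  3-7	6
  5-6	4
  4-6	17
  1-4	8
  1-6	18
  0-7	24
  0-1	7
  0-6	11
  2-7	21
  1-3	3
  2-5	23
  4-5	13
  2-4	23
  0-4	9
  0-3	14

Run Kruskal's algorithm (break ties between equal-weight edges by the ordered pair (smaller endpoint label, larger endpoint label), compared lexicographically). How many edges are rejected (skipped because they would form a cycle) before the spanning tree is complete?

2

Kruskal's algorithm — process edges by increasing weight (ties by edge label):
1-3 (3): add — endpoints in different components.
5-6 (4): add — endpoints in different components.
1-2 (6): add — endpoints in different components.
3-7 (6): add — endpoints in different components.
0-1 (7): add — endpoints in different components.
3-4 (7): add — endpoints in different components.
1-4 (8): skip — 1 and 4 already connected.
0-4 (9): skip — 0 and 4 already connected.
0-6 (11): add — endpoints in different components.
Edges rejected before the tree was complete: 2.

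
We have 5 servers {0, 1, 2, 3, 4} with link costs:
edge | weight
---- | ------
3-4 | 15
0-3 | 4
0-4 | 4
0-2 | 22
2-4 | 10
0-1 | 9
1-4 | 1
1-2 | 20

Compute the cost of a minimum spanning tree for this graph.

Prim, starting at 0.
Step 1: frontier [0-3 4, 0-4 4, 0-1 9, 0-2 22] → take 0-3 (4); add 3.
Step 2: frontier [0-4 4, 0-1 9, 0-2 22, 3-4 15] → take 0-4 (4); add 4.
Step 3: frontier [0-1 9, 0-2 22, 1-4 1, 2-4 10] → take 1-4 (1); add 1.
Step 4: frontier [0-2 22, 1-2 20, 2-4 10] → take 2-4 (10); add 2.
MST edges: 0-3, 0-4, 1-4, 2-4; total weight 4+4+1+10 = 19.

19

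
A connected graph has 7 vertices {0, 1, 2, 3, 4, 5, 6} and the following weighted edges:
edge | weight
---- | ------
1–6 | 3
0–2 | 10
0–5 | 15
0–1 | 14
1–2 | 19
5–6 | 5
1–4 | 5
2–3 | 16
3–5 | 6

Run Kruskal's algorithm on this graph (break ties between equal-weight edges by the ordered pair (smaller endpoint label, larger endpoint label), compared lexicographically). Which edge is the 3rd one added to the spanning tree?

5-6

Kruskal: consider edges lightest-first.
1–6 (3): add — endpoints in different components.
1–4 (5): add — endpoints in different components.
5–6 (5): add — endpoints in different components.
3–5 (6): add — endpoints in different components.
0–2 (10): add — endpoints in different components.
0–1 (14): add — endpoints in different components.
The 3rd edge added is 5–6.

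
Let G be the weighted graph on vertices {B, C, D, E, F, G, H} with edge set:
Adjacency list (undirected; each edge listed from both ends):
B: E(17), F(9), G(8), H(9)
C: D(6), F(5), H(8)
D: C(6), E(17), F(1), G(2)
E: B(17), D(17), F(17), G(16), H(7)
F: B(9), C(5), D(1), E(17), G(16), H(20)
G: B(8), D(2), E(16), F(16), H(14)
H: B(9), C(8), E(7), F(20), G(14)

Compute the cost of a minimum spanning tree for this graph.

Kruskal: consider edges lightest-first.
D F (1): add. Components now {B} {C} {D,F} {E} {G} {H}
D G (2): add. Components now {B} {C} {D,F,G} {E} {H}
C F (5): add. Components now {B} {C,D,F,G} {E} {H}
C D (6): skip — C and D already connected.
E H (7): add. Components now {B} {C,D,F,G} {E,H}
B G (8): add. Components now {B,C,D,F,G} {E,H}
C H (8): add. Components now {B,C,D,E,F,G,H}
MST edges: D F, D G, C F, E H, B G, C H; total weight 1+2+5+7+8+8 = 31.

31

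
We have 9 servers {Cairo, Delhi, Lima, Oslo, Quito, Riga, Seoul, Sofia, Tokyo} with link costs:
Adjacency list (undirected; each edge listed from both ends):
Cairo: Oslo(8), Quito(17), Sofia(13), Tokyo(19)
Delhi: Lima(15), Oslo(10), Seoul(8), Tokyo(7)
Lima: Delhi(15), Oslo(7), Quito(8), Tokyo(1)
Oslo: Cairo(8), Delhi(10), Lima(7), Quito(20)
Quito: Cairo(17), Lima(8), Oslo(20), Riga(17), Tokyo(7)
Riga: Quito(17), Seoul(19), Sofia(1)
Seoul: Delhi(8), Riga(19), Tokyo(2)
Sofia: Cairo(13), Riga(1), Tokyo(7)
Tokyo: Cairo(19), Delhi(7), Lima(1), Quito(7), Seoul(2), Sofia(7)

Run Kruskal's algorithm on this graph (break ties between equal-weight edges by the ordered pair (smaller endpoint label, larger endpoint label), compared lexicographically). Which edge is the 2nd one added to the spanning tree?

Riga-Sofia

Kruskal's algorithm — process edges by increasing weight (ties by edge label):
Lima—Tokyo (1): add — endpoints in different components.
Riga—Sofia (1): add — endpoints in different components.
Seoul—Tokyo (2): add — endpoints in different components.
Delhi—Tokyo (7): add — endpoints in different components.
Lima—Oslo (7): add — endpoints in different components.
Quito—Tokyo (7): add — endpoints in different components.
Sofia—Tokyo (7): add — endpoints in different components.
Cairo—Oslo (8): add — endpoints in different components.
The 2nd edge added is Riga—Sofia.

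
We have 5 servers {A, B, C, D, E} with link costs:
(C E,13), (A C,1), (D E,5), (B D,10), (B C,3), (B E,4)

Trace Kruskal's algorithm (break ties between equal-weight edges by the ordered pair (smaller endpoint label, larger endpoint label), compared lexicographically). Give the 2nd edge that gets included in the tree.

B-C

Kruskal's algorithm — process edges by increasing weight (ties by edge label):
A C (1): add — endpoints in different components.
B C (3): add — endpoints in different components.
B E (4): add — endpoints in different components.
D E (5): add — endpoints in different components.
The 2nd edge added is B C.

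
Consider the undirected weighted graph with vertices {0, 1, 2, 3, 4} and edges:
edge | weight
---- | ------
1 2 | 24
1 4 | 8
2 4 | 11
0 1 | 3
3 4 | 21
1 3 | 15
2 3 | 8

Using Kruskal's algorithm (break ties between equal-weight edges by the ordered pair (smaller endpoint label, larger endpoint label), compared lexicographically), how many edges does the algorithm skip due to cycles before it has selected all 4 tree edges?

Sort edges by weight, then run Kruskal:
0 1 (3): add. Components now {0,1} {2} {3} {4}
1 4 (8): add. Components now {0,1,4} {2} {3}
2 3 (8): add. Components now {0,1,4} {2,3}
2 4 (11): add. Components now {0,1,2,3,4}
Edges rejected before the tree was complete: 0.

0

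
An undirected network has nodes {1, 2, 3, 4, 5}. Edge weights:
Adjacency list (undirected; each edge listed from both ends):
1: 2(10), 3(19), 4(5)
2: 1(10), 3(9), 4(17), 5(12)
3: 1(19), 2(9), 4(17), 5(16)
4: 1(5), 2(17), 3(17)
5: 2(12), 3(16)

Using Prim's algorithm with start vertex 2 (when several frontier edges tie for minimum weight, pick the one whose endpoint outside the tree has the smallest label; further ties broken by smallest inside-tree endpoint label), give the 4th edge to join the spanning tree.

2-5

Grow the tree from 2 using Prim:
Step 1: frontier [2 3 9, 1 2 10, 2 5 12, 2 4 17] → take 2 3 (9); add 3.
Step 2: frontier [1 2 10, 2 5 12, 2 4 17, 3 5 16, 3 4 17, 1 3 19] → take 1 2 (10); add 1.
Step 3: frontier [1 4 5, 2 5 12, 2 4 17, 3 5 16, 3 4 17] → take 1 4 (5); add 4.
Step 4: frontier [2 5 12, 3 5 16] → take 2 5 (12); add 5.
The 4th edge added is 2 5.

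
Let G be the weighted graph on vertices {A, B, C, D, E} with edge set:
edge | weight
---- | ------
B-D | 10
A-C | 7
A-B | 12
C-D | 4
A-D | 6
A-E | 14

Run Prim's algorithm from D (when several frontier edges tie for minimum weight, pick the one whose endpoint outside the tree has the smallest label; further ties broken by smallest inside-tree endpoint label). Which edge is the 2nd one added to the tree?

Prim, starting at D.
Step 1: cheapest edge leaving the tree is C-D (4); add C.
Step 2: cheapest edge leaving the tree is A-D (6); add A.
Step 3: cheapest edge leaving the tree is B-D (10); add B.
Step 4: cheapest edge leaving the tree is A-E (14); add E.
The 2nd edge added is A-D.

A-D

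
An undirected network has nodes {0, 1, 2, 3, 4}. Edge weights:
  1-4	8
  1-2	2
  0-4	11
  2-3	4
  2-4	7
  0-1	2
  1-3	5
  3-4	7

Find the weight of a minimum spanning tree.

15

Prim's algorithm from 2:
Step 1: cheapest edge leaving the tree is 1-2 (2); add 1.
Step 2: cheapest edge leaving the tree is 0-1 (2); add 0.
Step 3: cheapest edge leaving the tree is 2-3 (4); add 3.
Step 4: cheapest edge leaving the tree is 2-4 (7); add 4.
MST edges: 1-2, 0-1, 2-3, 2-4; total weight 2+2+4+7 = 15.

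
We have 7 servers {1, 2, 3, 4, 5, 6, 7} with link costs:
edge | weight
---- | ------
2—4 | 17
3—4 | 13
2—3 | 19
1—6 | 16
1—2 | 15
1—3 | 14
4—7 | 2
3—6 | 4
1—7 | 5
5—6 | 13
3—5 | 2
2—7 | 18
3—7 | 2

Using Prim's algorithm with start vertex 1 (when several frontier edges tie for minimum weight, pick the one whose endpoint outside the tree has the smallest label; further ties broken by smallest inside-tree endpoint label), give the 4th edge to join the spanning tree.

3-5

Grow the tree from 1 using Prim:
Step 1: cheapest edge leaving the tree is 1—7 (5); add 7.
Step 2: cheapest edge leaving the tree is 3—7 (2); add 3.
Step 3: cheapest edge leaving the tree is 4—7 (2); add 4.
Step 4: cheapest edge leaving the tree is 3—5 (2); add 5.
Step 5: cheapest edge leaving the tree is 3—6 (4); add 6.
Step 6: cheapest edge leaving the tree is 1—2 (15); add 2.
The 4th edge added is 3—5.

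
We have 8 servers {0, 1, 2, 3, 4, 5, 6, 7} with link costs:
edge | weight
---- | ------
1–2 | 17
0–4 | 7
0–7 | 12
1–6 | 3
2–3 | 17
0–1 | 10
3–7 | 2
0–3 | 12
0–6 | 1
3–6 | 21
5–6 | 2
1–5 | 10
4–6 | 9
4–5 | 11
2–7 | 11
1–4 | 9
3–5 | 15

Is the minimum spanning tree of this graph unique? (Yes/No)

No

Kruskal: consider edges lightest-first.
0–6 (1): add — endpoints in different components.
3–7 (2): add — endpoints in different components.
5–6 (2): add — endpoints in different components.
1–6 (3): add — endpoints in different components.
0–4 (7): add — endpoints in different components.
1–4 (9): skip — 1 and 4 already connected.
4–6 (9): skip — 4 and 6 already connected.
0–1 (10): skip — 0 and 1 already connected.
1–5 (10): skip — 1 and 5 already connected.
2–7 (11): add — endpoints in different components.
4–5 (11): skip — 4 and 5 already connected.
0–3 (12): add — endpoints in different components.
Non-tree edge 0–7 has weight 12, equal to the heaviest edge on its tree cycle — swapping gives another MST of the same weight. Not unique.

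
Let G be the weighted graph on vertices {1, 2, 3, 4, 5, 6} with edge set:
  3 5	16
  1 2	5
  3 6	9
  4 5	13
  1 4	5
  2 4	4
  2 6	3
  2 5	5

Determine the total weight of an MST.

26

Sort edges by weight, then run Kruskal:
2 6 (3): add — endpoints in different components.
2 4 (4): add — endpoints in different components.
1 2 (5): add — endpoints in different components.
1 4 (5): skip — 1 and 4 already connected.
2 5 (5): add — endpoints in different components.
3 6 (9): add — endpoints in different components.
MST edges: 2 6, 2 4, 1 2, 2 5, 3 6; total weight 3+4+5+5+9 = 26.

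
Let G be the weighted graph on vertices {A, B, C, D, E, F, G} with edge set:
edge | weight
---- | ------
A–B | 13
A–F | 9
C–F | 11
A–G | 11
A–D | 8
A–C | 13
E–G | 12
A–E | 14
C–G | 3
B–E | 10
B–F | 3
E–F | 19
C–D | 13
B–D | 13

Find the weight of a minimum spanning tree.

Kruskal: consider edges lightest-first.
B–F (3): add — endpoints in different components.
C–G (3): add — endpoints in different components.
A–D (8): add — endpoints in different components.
A–F (9): add — endpoints in different components.
B–E (10): add — endpoints in different components.
A–G (11): add — endpoints in different components.
MST edges: B–F, C–G, A–D, A–F, B–E, A–G; total weight 3+3+8+9+10+11 = 44.

44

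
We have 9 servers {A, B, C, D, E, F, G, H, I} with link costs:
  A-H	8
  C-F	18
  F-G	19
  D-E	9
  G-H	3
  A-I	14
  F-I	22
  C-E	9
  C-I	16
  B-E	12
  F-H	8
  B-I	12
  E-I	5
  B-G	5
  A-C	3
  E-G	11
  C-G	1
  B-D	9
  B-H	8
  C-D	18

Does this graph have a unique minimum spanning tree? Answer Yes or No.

No

Sort edges by weight, then run Kruskal:
C-G (1): add — endpoints in different components.
A-C (3): add — endpoints in different components.
G-H (3): add — endpoints in different components.
B-G (5): add — endpoints in different components.
E-I (5): add — endpoints in different components.
A-H (8): skip — A and H already connected.
B-H (8): skip — B and H already connected.
F-H (8): add — endpoints in different components.
B-D (9): add — endpoints in different components.
C-E (9): add — endpoints in different components.
Non-tree edge D-E has weight 9, equal to the heaviest edge on its tree cycle — swapping gives another MST of the same weight. Not unique.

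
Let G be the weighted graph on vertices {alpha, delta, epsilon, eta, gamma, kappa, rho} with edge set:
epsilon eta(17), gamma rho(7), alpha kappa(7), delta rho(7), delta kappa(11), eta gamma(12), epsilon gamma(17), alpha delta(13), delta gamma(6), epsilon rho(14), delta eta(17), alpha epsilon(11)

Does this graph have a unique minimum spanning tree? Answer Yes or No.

Kruskal's algorithm — process edges by increasing weight (ties by edge label):
delta gamma (6): add — endpoints in different components.
alpha kappa (7): add — endpoints in different components.
delta rho (7): add — endpoints in different components.
gamma rho (7): skip — rho and gamma already connected.
alpha epsilon (11): add — endpoints in different components.
delta kappa (11): add — endpoints in different components.
eta gamma (12): add — endpoints in different components.
Non-tree edge gamma rho has weight 7, equal to the heaviest edge on its tree cycle — swapping gives another MST of the same weight. Not unique.

No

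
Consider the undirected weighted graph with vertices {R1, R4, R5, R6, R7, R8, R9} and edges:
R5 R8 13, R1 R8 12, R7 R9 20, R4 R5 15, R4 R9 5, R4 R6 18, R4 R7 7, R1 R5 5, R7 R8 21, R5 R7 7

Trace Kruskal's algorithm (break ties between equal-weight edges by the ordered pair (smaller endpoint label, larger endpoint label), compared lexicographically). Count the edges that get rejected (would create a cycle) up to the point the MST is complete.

Kruskal: consider edges lightest-first.
R1 R5 (5): add — endpoints in different components.
R4 R9 (5): add — endpoints in different components.
R4 R7 (7): add — endpoints in different components.
R5 R7 (7): add — endpoints in different components.
R1 R8 (12): add — endpoints in different components.
R5 R8 (13): skip — R8 and R5 already connected.
R4 R5 (15): skip — R4 and R5 already connected.
R4 R6 (18): add — endpoints in different components.
Edges rejected before the tree was complete: 2.

2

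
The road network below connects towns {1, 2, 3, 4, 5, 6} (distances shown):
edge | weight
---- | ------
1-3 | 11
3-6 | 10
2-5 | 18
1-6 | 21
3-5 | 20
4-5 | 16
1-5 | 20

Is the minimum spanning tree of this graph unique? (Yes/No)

Kruskal: consider edges lightest-first.
3-6 (10): add — endpoints in different components.
1-3 (11): add — endpoints in different components.
4-5 (16): add — endpoints in different components.
2-5 (18): add — endpoints in different components.
1-5 (20): add — endpoints in different components.
Non-tree edge 3-5 has weight 20, equal to the heaviest edge on its tree cycle — swapping gives another MST of the same weight. Not unique.

No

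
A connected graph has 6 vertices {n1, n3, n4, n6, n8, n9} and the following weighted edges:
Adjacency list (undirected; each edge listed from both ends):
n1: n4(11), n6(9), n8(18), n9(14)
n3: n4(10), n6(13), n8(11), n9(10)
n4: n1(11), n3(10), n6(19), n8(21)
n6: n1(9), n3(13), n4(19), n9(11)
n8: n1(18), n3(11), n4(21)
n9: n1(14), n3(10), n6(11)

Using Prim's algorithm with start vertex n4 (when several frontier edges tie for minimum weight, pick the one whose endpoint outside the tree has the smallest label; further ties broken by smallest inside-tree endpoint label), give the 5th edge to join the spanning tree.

Prim, starting at n4.
Step 1: cheapest edge leaving the tree is n3-n4 (10); add n3.
Step 2: cheapest edge leaving the tree is n3-n9 (10); add n9.
Step 3: cheapest edge leaving the tree is n1-n4 (11); add n1.
Step 4: cheapest edge leaving the tree is n1-n6 (9); add n6.
Step 5: cheapest edge leaving the tree is n3-n8 (11); add n8.
The 5th edge added is n3-n8.

n3-n8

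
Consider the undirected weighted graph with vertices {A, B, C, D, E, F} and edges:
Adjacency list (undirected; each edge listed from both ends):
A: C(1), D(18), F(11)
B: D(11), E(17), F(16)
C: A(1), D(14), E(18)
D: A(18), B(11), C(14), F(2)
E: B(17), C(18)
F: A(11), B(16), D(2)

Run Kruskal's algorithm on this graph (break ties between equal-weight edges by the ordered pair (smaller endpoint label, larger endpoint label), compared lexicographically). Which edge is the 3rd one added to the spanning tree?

A-F

Sort edges by weight, then run Kruskal:
A C (1): add. Components now {A,C} {B} {D} {E} {F}
D F (2): add. Components now {A,C} {B} {D,F} {E}
A F (11): add. Components now {A,C,D,F} {B} {E}
B D (11): add. Components now {A,B,C,D,F} {E}
C D (14): skip — C and D already connected.
B F (16): skip — B and F already connected.
B E (17): add. Components now {A,B,C,D,E,F}
The 3rd edge added is A F.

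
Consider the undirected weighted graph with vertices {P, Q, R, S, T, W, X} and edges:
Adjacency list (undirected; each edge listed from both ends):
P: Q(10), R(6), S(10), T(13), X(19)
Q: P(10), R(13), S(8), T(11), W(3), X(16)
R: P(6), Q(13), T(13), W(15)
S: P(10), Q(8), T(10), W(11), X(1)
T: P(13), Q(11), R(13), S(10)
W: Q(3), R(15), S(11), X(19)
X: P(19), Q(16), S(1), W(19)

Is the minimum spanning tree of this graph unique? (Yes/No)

No

Kruskal's algorithm — process edges by increasing weight (ties by edge label):
S–X (1): add — endpoints in different components.
Q–W (3): add — endpoints in different components.
P–R (6): add — endpoints in different components.
Q–S (8): add — endpoints in different components.
P–Q (10): add — endpoints in different components.
P–S (10): skip — S and P already connected.
S–T (10): add — endpoints in different components.
Non-tree edge P–S has weight 10, equal to the heaviest edge on its tree cycle — swapping gives another MST of the same weight. Not unique.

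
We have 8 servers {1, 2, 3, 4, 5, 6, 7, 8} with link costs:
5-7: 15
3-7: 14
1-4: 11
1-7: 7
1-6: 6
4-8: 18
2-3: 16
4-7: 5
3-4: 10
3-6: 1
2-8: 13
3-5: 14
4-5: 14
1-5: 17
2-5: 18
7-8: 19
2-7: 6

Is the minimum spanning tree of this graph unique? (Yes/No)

No

Sort edges by weight, then run Kruskal:
3-6 (1): add — endpoints in different components.
4-7 (5): add — endpoints in different components.
1-6 (6): add — endpoints in different components.
2-7 (6): add — endpoints in different components.
1-7 (7): add — endpoints in different components.
3-4 (10): skip — 3 and 4 already connected.
1-4 (11): skip — 1 and 4 already connected.
2-8 (13): add — endpoints in different components.
3-5 (14): add — endpoints in different components.
Non-tree edge 4-5 has weight 14, equal to the heaviest edge on its tree cycle — swapping gives another MST of the same weight. Not unique.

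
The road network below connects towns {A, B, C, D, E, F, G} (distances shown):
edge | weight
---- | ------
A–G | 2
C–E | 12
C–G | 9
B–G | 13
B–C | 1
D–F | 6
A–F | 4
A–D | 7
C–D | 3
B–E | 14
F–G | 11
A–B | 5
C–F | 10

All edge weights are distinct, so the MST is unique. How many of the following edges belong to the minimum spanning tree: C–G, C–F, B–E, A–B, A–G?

Kruskal's algorithm — process edges by increasing weight (ties by edge label):
B–C (1): add. Components now {A} {B,C} {D} {E} {F} {G}
A–G (2): add. Components now {A,G} {B,C} {D} {E} {F}
C–D (3): add. Components now {A,G} {B,C,D} {E} {F}
A–F (4): add. Components now {A,F,G} {B,C,D} {E}
A–B (5): add. Components now {A,B,C,D,F,G} {E}
D–F (6): skip — D and F already connected.
A–D (7): skip — A and D already connected.
C–G (9): skip — C and G already connected.
C–F (10): skip — C and F already connected.
F–G (11): skip — F and G already connected.
C–E (12): add. Components now {A,B,C,D,E,F,G}
MST edge set: {B–C, A–G, C–D, A–F, A–B, C–E}.
Of the listed edges, {A–B, A–G} are in the MST → 2.

2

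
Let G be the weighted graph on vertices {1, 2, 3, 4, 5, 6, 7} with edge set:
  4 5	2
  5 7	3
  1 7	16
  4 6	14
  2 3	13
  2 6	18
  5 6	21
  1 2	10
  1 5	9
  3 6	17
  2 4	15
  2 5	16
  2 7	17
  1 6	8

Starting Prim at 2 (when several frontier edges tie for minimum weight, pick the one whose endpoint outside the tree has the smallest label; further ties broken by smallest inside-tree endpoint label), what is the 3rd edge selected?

1-5

Prim's algorithm from 2:
Step 1: cheapest edge leaving the tree is 1 2 (10); add 1.
Step 2: cheapest edge leaving the tree is 1 6 (8); add 6.
Step 3: cheapest edge leaving the tree is 1 5 (9); add 5.
Step 4: cheapest edge leaving the tree is 4 5 (2); add 4.
Step 5: cheapest edge leaving the tree is 5 7 (3); add 7.
Step 6: cheapest edge leaving the tree is 2 3 (13); add 3.
The 3rd edge added is 1 5.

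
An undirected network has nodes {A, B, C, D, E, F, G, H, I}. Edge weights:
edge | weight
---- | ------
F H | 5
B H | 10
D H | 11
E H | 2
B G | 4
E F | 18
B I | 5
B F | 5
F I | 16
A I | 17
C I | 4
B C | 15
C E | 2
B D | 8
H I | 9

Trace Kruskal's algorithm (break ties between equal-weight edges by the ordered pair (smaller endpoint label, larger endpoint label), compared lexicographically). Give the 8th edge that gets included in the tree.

Kruskal: consider edges lightest-first.
C E (2): add — endpoints in different components.
E H (2): add — endpoints in different components.
B G (4): add — endpoints in different components.
C I (4): add — endpoints in different components.
B F (5): add — endpoints in different components.
B I (5): add — endpoints in different components.
F H (5): skip — F and H already connected.
B D (8): add — endpoints in different components.
H I (9): skip — H and I already connected.
B H (10): skip — B and H already connected.
D H (11): skip — D and H already connected.
B C (15): skip — B and C already connected.
F I (16): skip — F and I already connected.
A I (17): add — endpoints in different components.
The 8th edge added is A I.

A-I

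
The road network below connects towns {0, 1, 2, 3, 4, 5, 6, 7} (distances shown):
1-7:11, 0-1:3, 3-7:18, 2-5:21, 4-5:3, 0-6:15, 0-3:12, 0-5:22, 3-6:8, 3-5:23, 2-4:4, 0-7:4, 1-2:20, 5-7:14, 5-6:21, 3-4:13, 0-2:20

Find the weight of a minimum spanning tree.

47

Kruskal's algorithm — process edges by increasing weight (ties by edge label):
0-1 (3): add — endpoints in different components.
4-5 (3): add — endpoints in different components.
0-7 (4): add — endpoints in different components.
2-4 (4): add — endpoints in different components.
3-6 (8): add — endpoints in different components.
1-7 (11): skip — 1 and 7 already connected.
0-3 (12): add — endpoints in different components.
3-4 (13): add — endpoints in different components.
MST edges: 0-1, 4-5, 0-7, 2-4, 3-6, 0-3, 3-4; total weight 3+3+4+4+8+12+13 = 47.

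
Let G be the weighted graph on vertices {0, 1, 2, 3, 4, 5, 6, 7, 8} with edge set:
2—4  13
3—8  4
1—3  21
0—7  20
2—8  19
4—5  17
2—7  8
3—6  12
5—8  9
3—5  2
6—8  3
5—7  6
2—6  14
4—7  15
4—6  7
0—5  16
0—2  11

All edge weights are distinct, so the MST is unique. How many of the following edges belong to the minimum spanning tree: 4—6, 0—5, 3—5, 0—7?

Kruskal's algorithm — process edges by increasing weight (ties by edge label):
3—5 (2): add — endpoints in different components.
6—8 (3): add — endpoints in different components.
3—8 (4): add — endpoints in different components.
5—7 (6): add — endpoints in different components.
4—6 (7): add — endpoints in different components.
2—7 (8): add — endpoints in different components.
5—8 (9): skip — 5 and 8 already connected.
0—2 (11): add — endpoints in different components.
3—6 (12): skip — 3 and 6 already connected.
2—4 (13): skip — 2 and 4 already connected.
2—6 (14): skip — 2 and 6 already connected.
4—7 (15): skip — 4 and 7 already connected.
0—5 (16): skip — 0 and 5 already connected.
4—5 (17): skip — 4 and 5 already connected.
2—8 (19): skip — 2 and 8 already connected.
0—7 (20): skip — 0 and 7 already connected.
1—3 (21): add — endpoints in different components.
MST edge set: {3—5, 6—8, 3—8, 5—7, 4—6, 2—7, 0—2, 1—3}.
Of the listed edges, {4—6, 3—5} are in the MST → 2.

2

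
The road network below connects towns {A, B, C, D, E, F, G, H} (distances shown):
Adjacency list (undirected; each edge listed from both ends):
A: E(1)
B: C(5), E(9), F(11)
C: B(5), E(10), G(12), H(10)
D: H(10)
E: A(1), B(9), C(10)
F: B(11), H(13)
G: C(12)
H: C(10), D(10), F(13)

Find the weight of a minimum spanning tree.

Sort edges by weight, then run Kruskal:
A—E (1): add — endpoints in different components.
B—C (5): add — endpoints in different components.
B—E (9): add — endpoints in different components.
C—E (10): skip — C and E already connected.
C—H (10): add — endpoints in different components.
D—H (10): add — endpoints in different components.
B—F (11): add — endpoints in different components.
C—G (12): add — endpoints in different components.
MST edges: A—E, B—C, B—E, C—H, D—H, B—F, C—G; total weight 1+5+9+10+10+11+12 = 58.

58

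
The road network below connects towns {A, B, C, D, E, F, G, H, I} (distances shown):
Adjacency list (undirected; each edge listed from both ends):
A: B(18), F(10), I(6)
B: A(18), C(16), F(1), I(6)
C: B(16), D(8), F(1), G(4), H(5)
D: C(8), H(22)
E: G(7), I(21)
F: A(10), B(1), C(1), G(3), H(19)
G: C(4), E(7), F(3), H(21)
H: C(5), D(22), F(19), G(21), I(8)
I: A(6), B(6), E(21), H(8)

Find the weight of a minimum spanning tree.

Kruskal's algorithm — process edges by increasing weight (ties by edge label):
B F (1): add — endpoints in different components.
C F (1): add — endpoints in different components.
F G (3): add — endpoints in different components.
C G (4): skip — C and G already connected.
C H (5): add — endpoints in different components.
A I (6): add — endpoints in different components.
B I (6): add — endpoints in different components.
E G (7): add — endpoints in different components.
C D (8): add — endpoints in different components.
MST edges: B F, C F, F G, C H, A I, B I, E G, C D; total weight 1+1+3+5+6+6+7+8 = 37.

37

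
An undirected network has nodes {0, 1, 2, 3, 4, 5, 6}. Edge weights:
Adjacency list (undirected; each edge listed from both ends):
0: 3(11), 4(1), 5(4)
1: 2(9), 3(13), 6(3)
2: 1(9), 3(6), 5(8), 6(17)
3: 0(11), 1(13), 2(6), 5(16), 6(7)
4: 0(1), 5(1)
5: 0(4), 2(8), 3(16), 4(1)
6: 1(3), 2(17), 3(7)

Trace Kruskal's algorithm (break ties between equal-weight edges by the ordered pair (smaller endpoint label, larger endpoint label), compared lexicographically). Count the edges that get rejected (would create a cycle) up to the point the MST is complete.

Sort edges by weight, then run Kruskal:
0–4 (1): add — endpoints in different components.
4–5 (1): add — endpoints in different components.
1–6 (3): add — endpoints in different components.
0–5 (4): skip — 0 and 5 already connected.
2–3 (6): add — endpoints in different components.
3–6 (7): add — endpoints in different components.
2–5 (8): add — endpoints in different components.
Edges rejected before the tree was complete: 1.

1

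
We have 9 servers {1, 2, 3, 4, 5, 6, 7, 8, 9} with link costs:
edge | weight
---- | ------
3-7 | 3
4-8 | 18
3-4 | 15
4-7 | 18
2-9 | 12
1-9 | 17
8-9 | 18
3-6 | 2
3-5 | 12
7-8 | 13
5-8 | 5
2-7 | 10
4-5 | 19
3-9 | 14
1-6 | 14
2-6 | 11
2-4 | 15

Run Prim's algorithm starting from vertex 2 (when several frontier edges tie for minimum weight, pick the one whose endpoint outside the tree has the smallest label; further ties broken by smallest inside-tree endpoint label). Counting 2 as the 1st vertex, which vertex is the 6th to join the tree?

Prim, starting at 2.
Step 1: cheapest edge leaving the tree is 2-7 (10); add 7.
Step 2: cheapest edge leaving the tree is 3-7 (3); add 3.
Step 3: cheapest edge leaving the tree is 3-6 (2); add 6.
Step 4: cheapest edge leaving the tree is 3-5 (12); add 5.
Step 5: cheapest edge leaving the tree is 5-8 (5); add 8.
Step 6: cheapest edge leaving the tree is 2-9 (12); add 9.
Step 7: cheapest edge leaving the tree is 1-6 (14); add 1.
Step 8: cheapest edge leaving the tree is 2-4 (15); add 4.
Vertex order: 2, 7, 3, 6, 5, 8, 9, 1, 4. The 6th vertex is 8.

8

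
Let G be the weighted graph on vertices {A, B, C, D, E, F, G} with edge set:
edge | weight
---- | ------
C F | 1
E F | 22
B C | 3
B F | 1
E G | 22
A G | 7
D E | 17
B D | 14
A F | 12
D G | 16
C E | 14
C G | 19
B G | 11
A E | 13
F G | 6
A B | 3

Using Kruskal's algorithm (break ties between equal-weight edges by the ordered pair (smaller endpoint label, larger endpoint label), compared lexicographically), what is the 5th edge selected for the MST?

Kruskal: consider edges lightest-first.
B F (1): add. Components now {A} {B,F} {C} {D} {E} {G}
C F (1): add. Components now {A} {B,C,F} {D} {E} {G}
A B (3): add. Components now {A,B,C,F} {D} {E} {G}
B C (3): skip — B and C already connected.
F G (6): add. Components now {A,B,C,F,G} {D} {E}
A G (7): skip — A and G already connected.
B G (11): skip — B and G already connected.
A F (12): skip — A and F already connected.
A E (13): add. Components now {A,B,C,E,F,G} {D}
B D (14): add. Components now {A,B,C,D,E,F,G}
The 5th edge added is A E.

A-E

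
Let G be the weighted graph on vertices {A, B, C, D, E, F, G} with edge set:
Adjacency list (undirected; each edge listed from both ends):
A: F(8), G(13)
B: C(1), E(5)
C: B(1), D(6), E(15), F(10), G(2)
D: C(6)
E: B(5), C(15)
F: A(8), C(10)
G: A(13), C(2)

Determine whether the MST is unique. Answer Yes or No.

Kruskal's algorithm — process edges by increasing weight (ties by edge label):
B C (1): add. Components now {A} {B,C} {D} {E} {F} {G}
C G (2): add. Components now {A} {B,C,G} {D} {E} {F}
B E (5): add. Components now {A} {B,C,E,G} {D} {F}
C D (6): add. Components now {A} {B,C,D,E,G} {F}
A F (8): add. Components now {A,F} {B,C,D,E,G}
C F (10): add. Components now {A,B,C,D,E,F,G}
Every non-tree edge has weight strictly greater than the heaviest edge on the tree path between its endpoints, so the MST is unique.

Yes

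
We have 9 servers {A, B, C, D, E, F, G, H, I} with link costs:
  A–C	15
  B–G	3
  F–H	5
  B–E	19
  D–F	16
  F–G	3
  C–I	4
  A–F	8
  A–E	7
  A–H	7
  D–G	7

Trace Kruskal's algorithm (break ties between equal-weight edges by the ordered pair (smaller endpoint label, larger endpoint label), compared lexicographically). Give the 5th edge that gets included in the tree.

Kruskal: consider edges lightest-first.
B–G (3): add — endpoints in different components.
F–G (3): add — endpoints in different components.
C–I (4): add — endpoints in different components.
F–H (5): add — endpoints in different components.
A–E (7): add — endpoints in different components.
A–H (7): add — endpoints in different components.
D–G (7): add — endpoints in different components.
A–F (8): skip — A and F already connected.
A–C (15): add — endpoints in different components.
The 5th edge added is A–E.

A-E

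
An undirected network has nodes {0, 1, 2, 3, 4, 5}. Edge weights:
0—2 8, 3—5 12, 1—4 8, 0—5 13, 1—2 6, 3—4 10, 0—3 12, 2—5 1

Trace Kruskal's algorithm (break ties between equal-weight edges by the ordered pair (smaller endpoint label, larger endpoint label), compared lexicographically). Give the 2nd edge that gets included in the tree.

1-2

Kruskal: consider edges lightest-first.
2—5 (1): add. Components now {0} {1} {2,5} {3} {4}
1—2 (6): add. Components now {0} {1,2,5} {3} {4}
0—2 (8): add. Components now {0,1,2,5} {3} {4}
1—4 (8): add. Components now {0,1,2,4,5} {3}
3—4 (10): add. Components now {0,1,2,3,4,5}
The 2nd edge added is 1—2.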